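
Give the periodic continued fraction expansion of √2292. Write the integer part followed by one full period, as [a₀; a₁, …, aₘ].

a₀ = ⌊√2292⌋ = 47.
With m₀=0, d₀=1 and mₖ₊₁ = dₖaₖ − mₖ, dₖ₊₁ = (n − mₖ₊₁²)/dₖ, aₖ₊₁ = ⌊(a₀+mₖ₊₁)/dₖ₊₁⌋:
  k=1: m=47, d=83, a=1
  k=2: m=36, d=12, a=6
  k=3: m=36, d=83, a=1
  k=4: m=47, d=1, a=94
d=1 and a=2a₀=94 at k=4, so the next step gives (m, d) = (47, 83) again — its k=1 value — and the period has length 4.

[47; 1, 6, 1, 94]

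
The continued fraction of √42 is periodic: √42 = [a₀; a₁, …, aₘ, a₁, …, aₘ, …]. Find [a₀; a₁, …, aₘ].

[6; 2, 12]

a₀ = ⌊√42⌋ = 6.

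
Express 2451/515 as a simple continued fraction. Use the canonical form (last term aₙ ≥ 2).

2451 = 4·515 + 391
515 = 1·391 + 124
391 = 3·124 + 19
124 = 6·19 + 10
19 = 1·10 + 9
10 = 1·9 + 1
9 = 9·1 + 0  (stop)
So 2451/515 = [4; 1, 3, 6, 1, 1, 9].

[4; 1, 3, 6, 1, 1, 9]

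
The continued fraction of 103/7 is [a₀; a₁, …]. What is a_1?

1

103 = 14·7 + 5   →  a_0 = 14
7 = 1·5 + 2   →  a_1 = 1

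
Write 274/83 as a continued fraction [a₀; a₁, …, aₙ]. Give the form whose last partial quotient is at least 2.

274 = 3*83 + 25
83 = 3*25 + 8
25 = 3*8 + 1
8 = 8*1 + 0  (stop)
So 274/83 = [3; 3, 3, 8].

[3; 3, 3, 8]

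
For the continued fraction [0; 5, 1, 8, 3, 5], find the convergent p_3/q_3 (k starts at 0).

9/53

Using pₖ = aₖpₖ₋₁ + pₖ₋₂, qₖ = aₖqₖ₋₁ + qₖ₋₂ (with p₋₁=1, p₋₂=0, q₋₁=0, q₋₂=1):
  k=0: a=0, p=0, q=1
  k=1: a=5, p=1, q=5
  k=2: a=1, p=1, q=6
  k=3: a=8, p=9, q=53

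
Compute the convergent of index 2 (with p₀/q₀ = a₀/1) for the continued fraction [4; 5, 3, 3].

67/16

Using pₖ = aₖpₖ₋₁ + pₖ₋₂, qₖ = aₖqₖ₋₁ + qₖ₋₂ (with p₋₁=1, p₋₂=0, q₋₁=0, q₋₂=1):
  k=0: a=4, p=4, q=1
  k=1: a=5, p=21, q=5
  k=2: a=3, p=67, q=16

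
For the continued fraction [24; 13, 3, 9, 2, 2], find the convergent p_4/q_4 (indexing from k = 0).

18923/786

Using pₖ = aₖpₖ₋₁ + pₖ₋₂, qₖ = aₖqₖ₋₁ + qₖ₋₂ (with p₋₁=1, p₋₂=0, q₋₁=0, q₋₂=1):
  k=0: a=24, p=24, q=1
  k=1: a=13, p=313, q=13
  k=2: a=3, p=963, q=40
  k=3: a=9, p=8980, q=373
  k=4: a=2, p=18923, q=786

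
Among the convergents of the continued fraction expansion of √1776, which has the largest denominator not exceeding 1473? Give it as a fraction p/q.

24822/589

√1776 = [42; 7, 84, …] (period length 2).
Convergents:
  p_0/q_0 = 42/1
  p_1/q_1 = 295/7
  p_2/q_2 = 24822/589
  p_3/q_3 = 174049/4130
q_2 = 589 ≤ 1473 < 4130 = q_3, so the answer is 24822/589.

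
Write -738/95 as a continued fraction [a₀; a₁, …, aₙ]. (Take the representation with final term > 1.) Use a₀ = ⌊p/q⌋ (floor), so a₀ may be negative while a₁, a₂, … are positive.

[-8; 4, 3, 7]

-738 = -8·95 + 22
95 = 4·22 + 7
22 = 3·7 + 1
7 = 7·1 + 0  (stop)
So -738/95 = [-8; 4, 3, 7].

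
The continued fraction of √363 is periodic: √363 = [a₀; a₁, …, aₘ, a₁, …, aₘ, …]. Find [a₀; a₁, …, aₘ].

a₀ = ⌊√363⌋ = 19.
With m₀=0, d₀=1 and mₖ₊₁ = dₖaₖ − mₖ, dₖ₊₁ = (n − mₖ₊₁²)/dₖ, aₖ₊₁ = ⌊(a₀+mₖ₊₁)/dₖ₊₁⌋:
  k=1: m=19, d=2, a=19
  k=2: m=19, d=1, a=38
d=1 and a=2a₀=38 at k=2, so the next step gives (m, d) = (19, 2) again — its k=1 value — and the period has length 2.

[19; 19, 38]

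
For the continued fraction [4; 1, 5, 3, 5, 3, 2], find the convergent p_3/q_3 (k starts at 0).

92/19

Using pₖ = aₖpₖ₋₁ + pₖ₋₂, qₖ = aₖqₖ₋₁ + qₖ₋₂ (with p₋₁=1, p₋₂=0, q₋₁=0, q₋₂=1):
  k=0: a=4, p=4, q=1
  k=1: a=1, p=5, q=1
  k=2: a=5, p=29, q=6
  k=3: a=3, p=92, q=19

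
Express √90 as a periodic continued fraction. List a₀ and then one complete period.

[9; 2, 18]

a₀ = ⌊√90⌋ = 9.
With m₀=0, d₀=1 and mₖ₊₁ = dₖaₖ − mₖ, dₖ₊₁ = (n − mₖ₊₁²)/dₖ, aₖ₊₁ = ⌊(a₀+mₖ₊₁)/dₖ₊₁⌋:
  k=1: m=9, d=9, a=2
  k=2: m=9, d=1, a=18
d=1 and a=2a₀=18 at k=2, so the next step gives (m, d) = (9, 9) again — its k=1 value — and the period has length 2.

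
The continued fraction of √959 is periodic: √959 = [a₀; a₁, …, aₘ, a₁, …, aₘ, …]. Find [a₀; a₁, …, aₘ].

a₀ = ⌊√959⌋ = 30.
With m₀=0, d₀=1 and mₖ₊₁ = dₖaₖ − mₖ, dₖ₊₁ = (n − mₖ₊₁²)/dₖ, aₖ₊₁ = ⌊(a₀+mₖ₊₁)/dₖ₊₁⌋:
  k=1: m=30, d=59, a=1
  k=2: m=29, d=2, a=29
  k=3: m=29, d=59, a=1
  k=4: m=30, d=1, a=60
d=1 and a=2a₀=60 at k=4, so the next step gives (m, d) = (30, 59) again — its k=1 value — and the period has length 4.

[30; 1, 29, 1, 60]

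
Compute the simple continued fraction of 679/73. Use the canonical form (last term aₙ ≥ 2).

679 = 9·73 + 22
73 = 3·22 + 7
22 = 3·7 + 1
7 = 7·1 + 0  (stop)
So 679/73 = [9; 3, 3, 7].

[9; 3, 3, 7]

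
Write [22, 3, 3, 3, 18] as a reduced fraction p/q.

13471/604

Using pₖ = aₖpₖ₋₁ + pₖ₋₂ and qₖ = aₖqₖ₋₁ + qₖ₋₂:
  k=0: a=22, p=22, q=1
  k=1: a=3, p=67, q=3
  k=2: a=3, p=223, q=10
  k=3: a=3, p=736, q=33
  k=4: a=18, p=13471, q=604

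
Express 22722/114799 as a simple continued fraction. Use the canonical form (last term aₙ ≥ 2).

22722 = 0·114799 + 22722
114799 = 5·22722 + 1189
22722 = 19·1189 + 131
1189 = 9·131 + 10
131 = 13·10 + 1
10 = 10·1 + 0  (stop)
So 22722/114799 = [0; 5, 19, 9, 13, 10].

[0; 5, 19, 9, 13, 10]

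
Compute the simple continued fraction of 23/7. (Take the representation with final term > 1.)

23 = 3*7 + 2
7 = 3*2 + 1
2 = 2*1 + 0  (stop)
So 23/7 = [3; 3, 2].

[3; 3, 2]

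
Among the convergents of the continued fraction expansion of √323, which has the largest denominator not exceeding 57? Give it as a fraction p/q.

√323 = [17; 1, 34, …] (period length 2).
Convergents:
  p_0/q_0 = 17/1
  p_1/q_1 = 18/1
  p_2/q_2 = 629/35
  p_3/q_3 = 647/36
  p_4/q_4 = 22627/1259
q_3 = 36 ≤ 57 < 1259 = q_4, so the answer is 647/36.

647/36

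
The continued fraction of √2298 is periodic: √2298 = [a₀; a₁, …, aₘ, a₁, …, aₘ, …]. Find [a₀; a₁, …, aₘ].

[47; 1, 14, 1, 94]

a₀ = ⌊√2298⌋ = 47.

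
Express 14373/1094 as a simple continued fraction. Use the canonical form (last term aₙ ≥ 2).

[13; 7, 4, 12, 3]

14373 = 13·1094 + 151
1094 = 7·151 + 37
151 = 4·37 + 3
37 = 12·3 + 1
3 = 3·1 + 0  (stop)
So 14373/1094 = [13; 7, 4, 12, 3].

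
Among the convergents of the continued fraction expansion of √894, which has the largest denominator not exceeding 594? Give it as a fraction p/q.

√894 = [29; 1, 8, 1, 58, …] (period length 4).
Convergents:
  p_0/q_0 = 29/1
  p_1/q_1 = 30/1
  p_2/q_2 = 269/9
  p_3/q_3 = 299/10
  p_4/q_4 = 17611/589
  p_5/q_5 = 17910/599
q_4 = 589 ≤ 594 < 599 = q_5, so the answer is 17611/589.

17611/589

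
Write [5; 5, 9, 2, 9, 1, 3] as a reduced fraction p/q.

20612/3967

Fold from the inside: start with 3/1.
  1 + 1/3 = 4/3
  9 + 3/4 = 39/4
  2 + 4/39 = 82/39
  9 + 39/82 = 777/82
  5 + 82/777 = 3967/777
  5 + 777/3967 = 20612/3967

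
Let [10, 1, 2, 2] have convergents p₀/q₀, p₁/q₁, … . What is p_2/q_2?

Using pₖ = aₖpₖ₋₁ + pₖ₋₂, qₖ = aₖqₖ₋₁ + qₖ₋₂ (with p₋₁=1, p₋₂=0, q₋₁=0, q₋₂=1):
  k=0: a=10, p=10, q=1
  k=1: a=1, p=11, q=1
  k=2: a=2, p=32, q=3

32/3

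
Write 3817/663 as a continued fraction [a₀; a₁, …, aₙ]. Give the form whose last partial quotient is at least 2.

3817 = 5*663 + 502
663 = 1*502 + 161
502 = 3*161 + 19
161 = 8*19 + 9
19 = 2*9 + 1
9 = 9*1 + 0  (stop)
So 3817/663 = [5; 1, 3, 8, 2, 9].

[5; 1, 3, 8, 2, 9]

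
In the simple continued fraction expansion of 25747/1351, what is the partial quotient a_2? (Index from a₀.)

25747 = 19·1351 + 78   →  a_0 = 19
1351 = 17·78 + 25   →  a_1 = 17
78 = 3·25 + 3   →  a_2 = 3

3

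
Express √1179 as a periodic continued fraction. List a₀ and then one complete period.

[34; 2, 1, 33, 1, 2, 68]

a₀ = ⌊√1179⌋ = 34.
With m₀=0, d₀=1 and mₖ₊₁ = dₖaₖ − mₖ, dₖ₊₁ = (n − mₖ₊₁²)/dₖ, aₖ₊₁ = ⌊(a₀+mₖ₊₁)/dₖ₊₁⌋:
  k=1: m=34, d=23, a=2
  k=2: m=12, d=45, a=1
  k=3: m=33, d=2, a=33
  k=4: m=33, d=45, a=1
  k=5: m=12, d=23, a=2
  k=6: m=34, d=1, a=68
d=1 and a=2a₀=68 at k=6, so the next step gives (m, d) = (34, 23) again — its k=1 value — and the period has length 6.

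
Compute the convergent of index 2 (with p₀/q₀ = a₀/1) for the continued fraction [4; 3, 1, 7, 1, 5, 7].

17/4

Using pₖ = aₖpₖ₋₁ + pₖ₋₂, qₖ = aₖqₖ₋₁ + qₖ₋₂ (with p₋₁=1, p₋₂=0, q₋₁=0, q₋₂=1):
  k=0: a=4, p=4, q=1
  k=1: a=3, p=13, q=3
  k=2: a=1, p=17, q=4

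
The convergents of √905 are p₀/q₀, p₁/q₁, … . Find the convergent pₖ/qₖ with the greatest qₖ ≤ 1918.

√905 = [30; 12, 60, …] (period length 2).
Convergents:
  p_0/q_0 = 30/1
  p_1/q_1 = 361/12
  p_2/q_2 = 21690/721
  p_3/q_3 = 260641/8664
q_2 = 721 ≤ 1918 < 8664 = q_3, so the answer is 21690/721.

21690/721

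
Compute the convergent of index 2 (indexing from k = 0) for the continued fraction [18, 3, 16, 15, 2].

898/49

Using pₖ = aₖpₖ₋₁ + pₖ₋₂, qₖ = aₖqₖ₋₁ + qₖ₋₂ (with p₋₁=1, p₋₂=0, q₋₁=0, q₋₂=1):
  k=0: a=18, p=18, q=1
  k=1: a=3, p=55, q=3
  k=2: a=16, p=898, q=49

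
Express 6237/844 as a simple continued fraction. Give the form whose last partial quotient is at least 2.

[7; 2, 1, 1, 3, 3, 14]

6237 = 7×844 + 329
844 = 2×329 + 186
329 = 1×186 + 143
186 = 1×143 + 43
143 = 3×43 + 14
43 = 3×14 + 1
14 = 14×1 + 0  (stop)
So 6237/844 = [7; 2, 1, 1, 3, 3, 14].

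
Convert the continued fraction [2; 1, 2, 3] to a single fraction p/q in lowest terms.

27/10

Using pₖ = aₖpₖ₋₁ + pₖ₋₂ and qₖ = aₖqₖ₋₁ + qₖ₋₂:
  k=0: a=2, p=2, q=1
  k=1: a=1, p=3, q=1
  k=2: a=2, p=8, q=3
  k=3: a=3, p=27, q=10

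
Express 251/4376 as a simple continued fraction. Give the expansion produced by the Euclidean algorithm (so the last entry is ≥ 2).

[0; 17, 2, 3, 3, 3, 3]

251 = 0·4376 + 251
4376 = 17·251 + 109
251 = 2·109 + 33
109 = 3·33 + 10
33 = 3·10 + 3
10 = 3·3 + 1
3 = 3·1 + 0  (stop)
So 251/4376 = [0; 17, 2, 3, 3, 3, 3].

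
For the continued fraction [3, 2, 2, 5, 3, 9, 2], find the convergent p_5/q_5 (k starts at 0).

Using pₖ = aₖpₖ₋₁ + pₖ₋₂, qₖ = aₖqₖ₋₁ + qₖ₋₂ (with p₋₁=1, p₋₂=0, q₋₁=0, q₋₂=1):
  k=0: a=3, p=3, q=1
  k=1: a=2, p=7, q=2
  k=2: a=2, p=17, q=5
  k=3: a=5, p=92, q=27
  k=4: a=3, p=293, q=86
  k=5: a=9, p=2729, q=801

2729/801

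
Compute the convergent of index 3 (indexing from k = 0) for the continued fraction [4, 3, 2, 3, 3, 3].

103/24

Using pₖ = aₖpₖ₋₁ + pₖ₋₂, qₖ = aₖqₖ₋₁ + qₖ₋₂ (with p₋₁=1, p₋₂=0, q₋₁=0, q₋₂=1):
  k=0: a=4, p=4, q=1
  k=1: a=3, p=13, q=3
  k=2: a=2, p=30, q=7
  k=3: a=3, p=103, q=24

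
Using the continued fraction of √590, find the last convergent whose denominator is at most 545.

5781/238

√590 = [24; 3, 2, 4, 2, 3, 48, …] (period length 6).
Convergents:
  p_0/q_0 = 24/1
  p_1/q_1 = 73/3
  p_2/q_2 = 170/7
  p_3/q_3 = 753/31
  p_4/q_4 = 1676/69
  p_5/q_5 = 5781/238
  p_6/q_6 = 279164/11493
q_5 = 238 ≤ 545 < 11493 = q_6, so the answer is 5781/238.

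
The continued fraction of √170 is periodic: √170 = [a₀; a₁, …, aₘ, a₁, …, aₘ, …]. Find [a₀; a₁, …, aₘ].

a₀ = ⌊√170⌋ = 13.
With m₀=0, d₀=1 and mₖ₊₁ = dₖaₖ − mₖ, dₖ₊₁ = (n − mₖ₊₁²)/dₖ, aₖ₊₁ = ⌊(a₀+mₖ₊₁)/dₖ₊₁⌋:
  k=1: m=13, d=1, a=26
d=1 and a=2a₀=26 at k=1, so the next step gives (m, d) = (13, 1) again — its k=1 value — and the period has length 1.

[13; 26]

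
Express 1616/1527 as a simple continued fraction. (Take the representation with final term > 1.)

[1; 17, 6, 2, 1, 4]

1616 = 1·1527 + 89
1527 = 17·89 + 14
89 = 6·14 + 5
14 = 2·5 + 4
5 = 1·4 + 1
4 = 4·1 + 0  (stop)
So 1616/1527 = [1; 17, 6, 2, 1, 4].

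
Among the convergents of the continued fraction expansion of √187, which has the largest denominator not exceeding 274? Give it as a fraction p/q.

1682/123

√187 = [13; 1, 2, 13, 2, 1, 26, …] (period length 6).
Convergents:
  p_0/q_0 = 13/1
  p_1/q_1 = 14/1
  p_2/q_2 = 41/3
  p_3/q_3 = 547/40
  p_4/q_4 = 1135/83
  p_5/q_5 = 1682/123
  p_6/q_6 = 44867/3281
q_5 = 123 ≤ 274 < 3281 = q_6, so the answer is 1682/123.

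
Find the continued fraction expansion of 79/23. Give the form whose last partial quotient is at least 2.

79 = 3*23 + 10
23 = 2*10 + 3
10 = 3*3 + 1
3 = 3*1 + 0  (stop)
So 79/23 = [3; 2, 3, 3].

[3; 2, 3, 3]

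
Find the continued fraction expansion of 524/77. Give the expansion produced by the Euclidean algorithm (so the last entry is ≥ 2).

[6; 1, 4, 7, 2]

524 = 6·77 + 62
77 = 1·62 + 15
62 = 4·15 + 2
15 = 7·2 + 1
2 = 2·1 + 0  (stop)
So 524/77 = [6; 1, 4, 7, 2].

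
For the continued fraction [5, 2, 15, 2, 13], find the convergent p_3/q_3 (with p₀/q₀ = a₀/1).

Using pₖ = aₖpₖ₋₁ + pₖ₋₂, qₖ = aₖqₖ₋₁ + qₖ₋₂ (with p₋₁=1, p₋₂=0, q₋₁=0, q₋₂=1):
  k=0: a=5, p=5, q=1
  k=1: a=2, p=11, q=2
  k=2: a=15, p=170, q=31
  k=3: a=2, p=351, q=64

351/64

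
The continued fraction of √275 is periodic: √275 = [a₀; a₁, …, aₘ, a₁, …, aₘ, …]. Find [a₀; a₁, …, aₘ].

a₀ = ⌊√275⌋ = 16.
With m₀=0, d₀=1 and mₖ₊₁ = dₖaₖ − mₖ, dₖ₊₁ = (n − mₖ₊₁²)/dₖ, aₖ₊₁ = ⌊(a₀+mₖ₊₁)/dₖ₊₁⌋:
  k=1: m=16, d=19, a=1
  k=2: m=3, d=14, a=1
  k=3: m=11, d=11, a=2
  k=4: m=11, d=14, a=1
  k=5: m=3, d=19, a=1
  k=6: m=16, d=1, a=32
d=1 and a=2a₀=32 at k=6, so the next step gives (m, d) = (16, 19) again — its k=1 value — and the period has length 6.

[16; 1, 1, 2, 1, 1, 32]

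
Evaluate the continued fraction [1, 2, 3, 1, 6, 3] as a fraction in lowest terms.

Fold from the inside: start with 3/1.
  6 + 1/3 = 19/3
  1 + 3/19 = 22/19
  3 + 19/22 = 85/22
  2 + 22/85 = 192/85
  1 + 85/192 = 277/192

277/192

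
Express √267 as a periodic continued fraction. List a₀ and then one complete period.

[16; 2, 1, 15, 1, 2, 32]

a₀ = ⌊√267⌋ = 16.
With m₀=0, d₀=1 and mₖ₊₁ = dₖaₖ − mₖ, dₖ₊₁ = (n − mₖ₊₁²)/dₖ, aₖ₊₁ = ⌊(a₀+mₖ₊₁)/dₖ₊₁⌋:
  k=1: m=16, d=11, a=2
  k=2: m=6, d=21, a=1
  k=3: m=15, d=2, a=15
  k=4: m=15, d=21, a=1
  k=5: m=6, d=11, a=2
  k=6: m=16, d=1, a=32
d=1 and a=2a₀=32 at k=6, so the next step gives (m, d) = (16, 11) again — its k=1 value — and the period has length 6.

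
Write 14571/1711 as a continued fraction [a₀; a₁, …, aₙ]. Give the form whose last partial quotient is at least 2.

[8; 1, 1, 15, 18, 3]

14571 = 8*1711 + 883
1711 = 1*883 + 828
883 = 1*828 + 55
828 = 15*55 + 3
55 = 18*3 + 1
3 = 3*1 + 0  (stop)
So 14571/1711 = [8; 1, 1, 15, 18, 3].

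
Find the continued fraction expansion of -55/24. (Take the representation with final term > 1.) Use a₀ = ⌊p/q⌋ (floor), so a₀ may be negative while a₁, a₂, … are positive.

-55 = -3·24 + 17
24 = 1·17 + 7
17 = 2·7 + 3
7 = 2·3 + 1
3 = 3·1 + 0  (stop)
So -55/24 = [-3; 1, 2, 2, 3].

[-3; 1, 2, 2, 3]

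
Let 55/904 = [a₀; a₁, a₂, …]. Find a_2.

2

55 = 0·904 + 55   →  a_0 = 0
904 = 16·55 + 24   →  a_1 = 16
55 = 2·24 + 7   →  a_2 = 2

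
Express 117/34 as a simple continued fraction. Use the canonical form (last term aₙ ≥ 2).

117 = 3·34 + 15
34 = 2·15 + 4
15 = 3·4 + 3
4 = 1·3 + 1
3 = 3·1 + 0  (stop)
So 117/34 = [3; 2, 3, 1, 3].

[3; 2, 3, 1, 3]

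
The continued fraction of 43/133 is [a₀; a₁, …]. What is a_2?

43 = 0·133 + 43   →  a_0 = 0
133 = 3·43 + 4   →  a_1 = 3
43 = 10·4 + 3   →  a_2 = 10

10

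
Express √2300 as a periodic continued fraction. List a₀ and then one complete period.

a₀ = ⌊√2300⌋ = 47.

[47; 1, 22, 1, 94]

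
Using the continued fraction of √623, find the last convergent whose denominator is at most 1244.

30551/1224

√623 = [24; 1, 23, 1, 48, …] (period length 4).
Convergents:
  p_0/q_0 = 24/1
  p_1/q_1 = 25/1
  p_2/q_2 = 599/24
  p_3/q_3 = 624/25
  p_4/q_4 = 30551/1224
  p_5/q_5 = 31175/1249
q_4 = 1224 ≤ 1244 < 1249 = q_5, so the answer is 30551/1224.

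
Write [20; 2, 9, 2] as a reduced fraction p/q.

Fold from the inside: start with 2/1.
  9 + 1/2 = 19/2
  2 + 2/19 = 40/19
  20 + 19/40 = 819/40

819/40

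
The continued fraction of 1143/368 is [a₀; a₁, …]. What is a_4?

2

1143 = 3·368 + 39   →  a_0 = 3
368 = 9·39 + 17   →  a_1 = 9
39 = 2·17 + 5   →  a_2 = 2
17 = 3·5 + 2   →  a_3 = 3
5 = 2·2 + 1   →  a_4 = 2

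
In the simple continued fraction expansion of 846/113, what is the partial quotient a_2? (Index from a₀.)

846 = 7·113 + 55   →  a_0 = 7
113 = 2·55 + 3   →  a_1 = 2
55 = 18·3 + 1   →  a_2 = 18

18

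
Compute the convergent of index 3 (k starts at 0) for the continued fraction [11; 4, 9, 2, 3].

877/78

Using pₖ = aₖpₖ₋₁ + pₖ₋₂, qₖ = aₖqₖ₋₁ + qₖ₋₂ (with p₋₁=1, p₋₂=0, q₋₁=0, q₋₂=1):
  k=0: a=11, p=11, q=1
  k=1: a=4, p=45, q=4
  k=2: a=9, p=416, q=37
  k=3: a=2, p=877, q=78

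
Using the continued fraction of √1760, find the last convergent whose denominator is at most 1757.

√1760 = [41; 1, 19, 1, 82, …] (period length 4).
Convergents:
  p_0/q_0 = 41/1
  p_1/q_1 = 42/1
  p_2/q_2 = 839/20
  p_3/q_3 = 881/21
  p_4/q_4 = 73081/1742
  p_5/q_5 = 73962/1763
q_4 = 1742 ≤ 1757 < 1763 = q_5, so the answer is 73081/1742.

73081/1742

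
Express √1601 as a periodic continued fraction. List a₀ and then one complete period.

[40; 80]

a₀ = ⌊√1601⌋ = 40.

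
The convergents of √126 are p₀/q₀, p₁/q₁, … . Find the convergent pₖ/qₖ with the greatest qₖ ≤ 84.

449/40

√126 = [11; 4, 2, 4, 22, …] (period length 4).
Convergents:
  p_0/q_0 = 11/1
  p_1/q_1 = 45/4
  p_2/q_2 = 101/9
  p_3/q_3 = 449/40
  p_4/q_4 = 9979/889
q_3 = 40 ≤ 84 < 889 = q_4, so the answer is 449/40.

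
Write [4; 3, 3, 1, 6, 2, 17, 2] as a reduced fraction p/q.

Using pₖ = aₖpₖ₋₁ + pₖ₋₂ and qₖ = aₖqₖ₋₁ + qₖ₋₂:
  k=0: a=4, p=4, q=1
  k=1: a=3, p=13, q=3
  k=2: a=3, p=43, q=10
  k=3: a=1, p=56, q=13
  k=4: a=6, p=379, q=88
  k=5: a=2, p=814, q=189
  k=6: a=17, p=14217, q=3301
  k=7: a=2, p=29248, q=6791

29248/6791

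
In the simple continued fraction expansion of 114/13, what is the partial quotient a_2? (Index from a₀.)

114 = 8·13 + 10   →  a_0 = 8
13 = 1·10 + 3   →  a_1 = 1
10 = 3·3 + 1   →  a_2 = 3

3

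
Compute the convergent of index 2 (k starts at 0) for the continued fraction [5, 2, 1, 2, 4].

Using pₖ = aₖpₖ₋₁ + pₖ₋₂, qₖ = aₖqₖ₋₁ + qₖ₋₂ (with p₋₁=1, p₋₂=0, q₋₁=0, q₋₂=1):
  k=0: a=5, p=5, q=1
  k=1: a=2, p=11, q=2
  k=2: a=1, p=16, q=3

16/3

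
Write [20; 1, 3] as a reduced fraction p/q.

83/4

Using pₖ = aₖpₖ₋₁ + pₖ₋₂ and qₖ = aₖqₖ₋₁ + qₖ₋₂:
  k=0: a=20, p=20, q=1
  k=1: a=1, p=21, q=1
  k=2: a=3, p=83, q=4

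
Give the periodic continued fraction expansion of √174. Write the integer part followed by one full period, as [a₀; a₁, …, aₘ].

a₀ = ⌊√174⌋ = 13.
With m₀=0, d₀=1 and mₖ₊₁ = dₖaₖ − mₖ, dₖ₊₁ = (n − mₖ₊₁²)/dₖ, aₖ₊₁ = ⌊(a₀+mₖ₊₁)/dₖ₊₁⌋:
  k=1: m=13, d=5, a=5
  k=2: m=12, d=6, a=4
  k=3: m=12, d=5, a=5
  k=4: m=13, d=1, a=26
d=1 and a=2a₀=26 at k=4, so the next step gives (m, d) = (13, 5) again — its k=1 value — and the period has length 4.

[13; 5, 4, 5, 26]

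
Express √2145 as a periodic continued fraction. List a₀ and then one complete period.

[46; 3, 5, 2, 5, 3, 92]

a₀ = ⌊√2145⌋ = 46.
With m₀=0, d₀=1 and mₖ₊₁ = dₖaₖ − mₖ, dₖ₊₁ = (n − mₖ₊₁²)/dₖ, aₖ₊₁ = ⌊(a₀+mₖ₊₁)/dₖ₊₁⌋:
  k=1: m=46, d=29, a=3
  k=2: m=41, d=16, a=5
  k=3: m=39, d=39, a=2
  k=4: m=39, d=16, a=5
  k=5: m=41, d=29, a=3
  k=6: m=46, d=1, a=92
d=1 and a=2a₀=92 at k=6, so the next step gives (m, d) = (46, 29) again — its k=1 value — and the period has length 6.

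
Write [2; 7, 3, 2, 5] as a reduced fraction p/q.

592/277

Fold from the inside: start with 5/1.
  2 + 1/5 = 11/5
  3 + 5/11 = 38/11
  7 + 11/38 = 277/38
  2 + 38/277 = 592/277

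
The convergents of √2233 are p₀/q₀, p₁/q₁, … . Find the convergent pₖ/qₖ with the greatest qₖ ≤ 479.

√2233 = [47; 3, 1, 12, 1, 3, 94, …] (period length 6).
Convergents:
  p_0/q_0 = 47/1
  p_1/q_1 = 142/3
  p_2/q_2 = 189/4
  p_3/q_3 = 2410/51
  p_4/q_4 = 2599/55
  p_5/q_5 = 10207/216
  p_6/q_6 = 962057/20359
q_5 = 216 ≤ 479 < 20359 = q_6, so the answer is 10207/216.

10207/216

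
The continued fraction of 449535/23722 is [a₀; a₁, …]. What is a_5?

2

449535 = 18·23722 + 22539   →  a_0 = 18
23722 = 1·22539 + 1183   →  a_1 = 1
22539 = 19·1183 + 62   →  a_2 = 19
1183 = 19·62 + 5   →  a_3 = 19
62 = 12·5 + 2   →  a_4 = 12
5 = 2·2 + 1   →  a_5 = 2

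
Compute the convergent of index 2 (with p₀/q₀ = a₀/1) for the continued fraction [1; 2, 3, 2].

10/7

Using pₖ = aₖpₖ₋₁ + pₖ₋₂, qₖ = aₖqₖ₋₁ + qₖ₋₂ (with p₋₁=1, p₋₂=0, q₋₁=0, q₋₂=1):
  k=0: a=1, p=1, q=1
  k=1: a=2, p=3, q=2
  k=2: a=3, p=10, q=7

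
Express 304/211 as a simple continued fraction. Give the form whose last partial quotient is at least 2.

[1; 2, 3, 1, 2, 1, 1, 3]

304 = 1*211 + 93
211 = 2*93 + 25
93 = 3*25 + 18
25 = 1*18 + 7
18 = 2*7 + 4
7 = 1*4 + 3
4 = 1*3 + 1
3 = 3*1 + 0  (stop)
So 304/211 = [1; 2, 3, 1, 2, 1, 1, 3].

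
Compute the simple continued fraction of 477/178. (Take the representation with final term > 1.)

477 = 2×178 + 121
178 = 1×121 + 57
121 = 2×57 + 7
57 = 8×7 + 1
7 = 7×1 + 0  (stop)
So 477/178 = [2; 1, 2, 8, 7].

[2; 1, 2, 8, 7]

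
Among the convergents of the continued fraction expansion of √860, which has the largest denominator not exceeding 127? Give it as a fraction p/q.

1261/43

√860 = [29; 3, 14, 3, 58, …] (period length 4).
Convergents:
  p_0/q_0 = 29/1
  p_1/q_1 = 88/3
  p_2/q_2 = 1261/43
  p_3/q_3 = 3871/132
q_2 = 43 ≤ 127 < 132 = q_3, so the answer is 1261/43.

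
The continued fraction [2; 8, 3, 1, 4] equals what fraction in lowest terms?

333/157

Fold from the inside: start with 4/1.
  1 + 1/4 = 5/4
  3 + 4/5 = 19/5
  8 + 5/19 = 157/19
  2 + 19/157 = 333/157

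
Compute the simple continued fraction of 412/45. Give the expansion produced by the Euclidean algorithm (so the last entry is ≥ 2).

[9; 6, 2, 3]

412 = 9×45 + 7
45 = 6×7 + 3
7 = 2×3 + 1
3 = 3×1 + 0  (stop)
So 412/45 = [9; 6, 2, 3].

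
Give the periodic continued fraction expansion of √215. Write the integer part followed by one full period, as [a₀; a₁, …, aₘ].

[14; 1, 1, 1, 28]

a₀ = ⌊√215⌋ = 14.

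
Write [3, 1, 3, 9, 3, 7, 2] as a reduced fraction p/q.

6758/1799

Fold from the inside: start with 2/1.
  7 + 1/2 = 15/2
  3 + 2/15 = 47/15
  9 + 15/47 = 438/47
  3 + 47/438 = 1361/438
  1 + 438/1361 = 1799/1361
  3 + 1361/1799 = 6758/1799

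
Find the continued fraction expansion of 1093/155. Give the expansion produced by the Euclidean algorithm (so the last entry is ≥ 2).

[7; 19, 2, 1, 2]

1093 = 7×155 + 8
155 = 19×8 + 3
8 = 2×3 + 2
3 = 1×2 + 1
2 = 2×1 + 0  (stop)
So 1093/155 = [7; 19, 2, 1, 2].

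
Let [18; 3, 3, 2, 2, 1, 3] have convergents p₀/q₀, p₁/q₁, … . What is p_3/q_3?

421/23

Using pₖ = aₖpₖ₋₁ + pₖ₋₂, qₖ = aₖqₖ₋₁ + qₖ₋₂ (with p₋₁=1, p₋₂=0, q₋₁=0, q₋₂=1):
  k=0: a=18, p=18, q=1
  k=1: a=3, p=55, q=3
  k=2: a=3, p=183, q=10
  k=3: a=2, p=421, q=23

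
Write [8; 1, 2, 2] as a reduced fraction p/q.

Fold from the inside: start with 2/1.
  2 + 1/2 = 5/2
  1 + 2/5 = 7/5
  8 + 5/7 = 61/7

61/7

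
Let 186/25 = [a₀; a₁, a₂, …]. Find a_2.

3

186 = 7·25 + 11   →  a_0 = 7
25 = 2·11 + 3   →  a_1 = 2
11 = 3·3 + 2   →  a_2 = 3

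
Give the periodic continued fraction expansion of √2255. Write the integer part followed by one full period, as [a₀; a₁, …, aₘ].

a₀ = ⌊√2255⌋ = 47.
With m₀=0, d₀=1 and mₖ₊₁ = dₖaₖ − mₖ, dₖ₊₁ = (n − mₖ₊₁²)/dₖ, aₖ₊₁ = ⌊(a₀+mₖ₊₁)/dₖ₊₁⌋:
  k=1: m=47, d=46, a=2
  k=2: m=45, d=5, a=18
  k=3: m=45, d=46, a=2
  k=4: m=47, d=1, a=94
d=1 and a=2a₀=94 at k=4, so the next step gives (m, d) = (47, 46) again — its k=1 value — and the period has length 4.

[47; 2, 18, 2, 94]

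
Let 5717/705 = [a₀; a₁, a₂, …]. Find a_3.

2

5717 = 8·705 + 77   →  a_0 = 8
705 = 9·77 + 12   →  a_1 = 9
77 = 6·12 + 5   →  a_2 = 6
12 = 2·5 + 2   →  a_3 = 2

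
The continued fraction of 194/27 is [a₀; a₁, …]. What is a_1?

5

194 = 7·27 + 5   →  a_0 = 7
27 = 5·5 + 2   →  a_1 = 5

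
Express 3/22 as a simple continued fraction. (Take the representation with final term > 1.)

[0; 7, 3]

3 = 0*22 + 3
22 = 7*3 + 1
3 = 3*1 + 0  (stop)
So 3/22 = [0; 7, 3].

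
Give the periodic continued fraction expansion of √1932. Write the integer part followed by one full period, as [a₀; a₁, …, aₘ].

a₀ = ⌊√1932⌋ = 43.
With m₀=0, d₀=1 and mₖ₊₁ = dₖaₖ − mₖ, dₖ₊₁ = (n − mₖ₊₁²)/dₖ, aₖ₊₁ = ⌊(a₀+mₖ₊₁)/dₖ₊₁⌋:
  k=1: m=43, d=83, a=1
  k=2: m=40, d=4, a=20
  k=3: m=40, d=83, a=1
  k=4: m=43, d=1, a=86
d=1 and a=2a₀=86 at k=4, so the next step gives (m, d) = (43, 83) again — its k=1 value — and the period has length 4.

[43; 1, 20, 1, 86]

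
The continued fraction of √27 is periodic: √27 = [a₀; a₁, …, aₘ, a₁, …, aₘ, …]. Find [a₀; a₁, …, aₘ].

a₀ = ⌊√27⌋ = 5.
With m₀=0, d₀=1 and mₖ₊₁ = dₖaₖ − mₖ, dₖ₊₁ = (n − mₖ₊₁²)/dₖ, aₖ₊₁ = ⌊(a₀+mₖ₊₁)/dₖ₊₁⌋:
  k=1: m=5, d=2, a=5
  k=2: m=5, d=1, a=10
d=1 and a=2a₀=10 at k=2, so the next step gives (m, d) = (5, 2) again — its k=1 value — and the period has length 2.

[5; 5, 10]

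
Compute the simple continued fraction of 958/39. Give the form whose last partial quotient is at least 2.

[24; 1, 1, 3, 2, 2]

958 = 24×39 + 22
39 = 1×22 + 17
22 = 1×17 + 5
17 = 3×5 + 2
5 = 2×2 + 1
2 = 2×1 + 0  (stop)
So 958/39 = [24; 1, 1, 3, 2, 2].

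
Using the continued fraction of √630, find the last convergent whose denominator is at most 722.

12575/501

√630 = [25; 10, 50, …] (period length 2).
Convergents:
  p_0/q_0 = 25/1
  p_1/q_1 = 251/10
  p_2/q_2 = 12575/501
  p_3/q_3 = 126001/5020
q_2 = 501 ≤ 722 < 5020 = q_3, so the answer is 12575/501.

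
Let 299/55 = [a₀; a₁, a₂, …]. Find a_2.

299 = 5·55 + 24   →  a_0 = 5
55 = 2·24 + 7   →  a_1 = 2
24 = 3·7 + 3   →  a_2 = 3

3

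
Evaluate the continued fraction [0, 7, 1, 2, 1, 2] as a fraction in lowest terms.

11/85

Fold from the inside: start with 2/1.
  1 + 1/2 = 3/2
  2 + 2/3 = 8/3
  1 + 3/8 = 11/8
  7 + 8/11 = 85/11
  0 + 11/85 = 11/85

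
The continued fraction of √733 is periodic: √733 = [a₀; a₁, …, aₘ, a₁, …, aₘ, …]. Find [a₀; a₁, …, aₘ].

a₀ = ⌊√733⌋ = 27.
With m₀=0, d₀=1 and mₖ₊₁ = dₖaₖ − mₖ, dₖ₊₁ = (n − mₖ₊₁²)/dₖ, aₖ₊₁ = ⌊(a₀+mₖ₊₁)/dₖ₊₁⌋:
  k=1: m=27, d=4, a=13
  k=2: m=25, d=27, a=1
  k=3: m=2, d=27, a=1
  k=4: m=25, d=4, a=13
  k=5: m=27, d=1, a=54
d=1 and a=2a₀=54 at k=5, so the next step gives (m, d) = (27, 4) again — its k=1 value — and the period has length 5.

[27; 13, 1, 1, 13, 54]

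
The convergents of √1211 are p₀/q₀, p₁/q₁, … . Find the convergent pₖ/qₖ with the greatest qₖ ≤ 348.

11971/344

√1211 = [34; 1, 3, 1, 68, …] (period length 4).
Convergents:
  p_0/q_0 = 34/1
  p_1/q_1 = 35/1
  p_2/q_2 = 139/4
  p_3/q_3 = 174/5
  p_4/q_4 = 11971/344
  p_5/q_5 = 12145/349
q_4 = 344 ≤ 348 < 349 = q_5, so the answer is 11971/344.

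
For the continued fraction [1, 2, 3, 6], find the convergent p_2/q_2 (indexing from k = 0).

Using pₖ = aₖpₖ₋₁ + pₖ₋₂, qₖ = aₖqₖ₋₁ + qₖ₋₂ (with p₋₁=1, p₋₂=0, q₋₁=0, q₋₂=1):
  k=0: a=1, p=1, q=1
  k=1: a=2, p=3, q=2
  k=2: a=3, p=10, q=7

10/7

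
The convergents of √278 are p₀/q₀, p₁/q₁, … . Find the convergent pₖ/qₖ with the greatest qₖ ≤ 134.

1684/101

√278 = [16; 1, 2, 16, 2, 1, 32, …] (period length 6).
Convergents:
  p_0/q_0 = 16/1
  p_1/q_1 = 17/1
  p_2/q_2 = 50/3
  p_3/q_3 = 817/49
  p_4/q_4 = 1684/101
  p_5/q_5 = 2501/150
q_4 = 101 ≤ 134 < 150 = q_5, so the answer is 1684/101.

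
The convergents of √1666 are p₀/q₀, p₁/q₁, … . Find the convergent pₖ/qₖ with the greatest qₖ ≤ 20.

√1666 = [40; 1, 4, 2, 4, 1, 80, …] (period length 6).
Convergents:
  p_0/q_0 = 40/1
  p_1/q_1 = 41/1
  p_2/q_2 = 204/5
  p_3/q_3 = 449/11
  p_4/q_4 = 2000/49
q_3 = 11 ≤ 20 < 49 = q_4, so the answer is 449/11.

449/11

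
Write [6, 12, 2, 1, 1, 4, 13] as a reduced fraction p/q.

22906/3767

Using pₖ = aₖpₖ₋₁ + pₖ₋₂ and qₖ = aₖqₖ₋₁ + qₖ₋₂:
  k=0: a=6, p=6, q=1
  k=1: a=12, p=73, q=12
  k=2: a=2, p=152, q=25
  k=3: a=1, p=225, q=37
  k=4: a=1, p=377, q=62
  k=5: a=4, p=1733, q=285
  k=6: a=13, p=22906, q=3767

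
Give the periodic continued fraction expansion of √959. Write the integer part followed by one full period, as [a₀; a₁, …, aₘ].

[30; 1, 29, 1, 60]

a₀ = ⌊√959⌋ = 30.
With m₀=0, d₀=1 and mₖ₊₁ = dₖaₖ − mₖ, dₖ₊₁ = (n − mₖ₊₁²)/dₖ, aₖ₊₁ = ⌊(a₀+mₖ₊₁)/dₖ₊₁⌋:
  k=1: m=30, d=59, a=1
  k=2: m=29, d=2, a=29
  k=3: m=29, d=59, a=1
  k=4: m=30, d=1, a=60
d=1 and a=2a₀=60 at k=4, so the next step gives (m, d) = (30, 59) again — its k=1 value — and the period has length 4.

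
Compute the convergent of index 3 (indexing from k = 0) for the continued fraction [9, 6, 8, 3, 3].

1402/153

Using pₖ = aₖpₖ₋₁ + pₖ₋₂, qₖ = aₖqₖ₋₁ + qₖ₋₂ (with p₋₁=1, p₋₂=0, q₋₁=0, q₋₂=1):
  k=0: a=9, p=9, q=1
  k=1: a=6, p=55, q=6
  k=2: a=8, p=449, q=49
  k=3: a=3, p=1402, q=153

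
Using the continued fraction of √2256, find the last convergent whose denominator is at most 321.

8977/189

√2256 = [47; 2, 94, …] (period length 2).
Convergents:
  p_0/q_0 = 47/1
  p_1/q_1 = 95/2
  p_2/q_2 = 8977/189
  p_3/q_3 = 18049/380
q_2 = 189 ≤ 321 < 380 = q_3, so the answer is 8977/189.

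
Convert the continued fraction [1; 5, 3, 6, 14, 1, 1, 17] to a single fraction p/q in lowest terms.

61625/51868

Using pₖ = aₖpₖ₋₁ + pₖ₋₂ and qₖ = aₖqₖ₋₁ + qₖ₋₂:
  k=0: a=1, p=1, q=1
  k=1: a=5, p=6, q=5
  k=2: a=3, p=19, q=16
  k=3: a=6, p=120, q=101
  k=4: a=14, p=1699, q=1430
  k=5: a=1, p=1819, q=1531
  k=6: a=1, p=3518, q=2961
  k=7: a=17, p=61625, q=51868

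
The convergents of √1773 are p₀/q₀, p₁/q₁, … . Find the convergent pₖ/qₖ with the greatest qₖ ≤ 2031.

33054/785

√1773 = [42; 9, 2, 1, 8, 1, 2, 9, 84, …] (period length 8).
Convergents:
  p_0/q_0 = 42/1
  p_1/q_1 = 379/9
  p_2/q_2 = 800/19
  p_3/q_3 = 1179/28
  p_4/q_4 = 10232/243
  p_5/q_5 = 11411/271
  p_6/q_6 = 33054/785
  p_7/q_7 = 308897/7336
q_6 = 785 ≤ 2031 < 7336 = q_7, so the answer is 33054/785.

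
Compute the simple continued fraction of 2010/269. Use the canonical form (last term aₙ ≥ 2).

2010 = 7×269 + 127
269 = 2×127 + 15
127 = 8×15 + 7
15 = 2×7 + 1
7 = 7×1 + 0  (stop)
So 2010/269 = [7; 2, 8, 2, 7].

[7; 2, 8, 2, 7]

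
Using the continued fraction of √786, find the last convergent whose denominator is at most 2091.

√786 = [28; 28, 56, …] (period length 2).
Convergents:
  p_0/q_0 = 28/1
  p_1/q_1 = 785/28
  p_2/q_2 = 43988/1569
  p_3/q_3 = 1232449/43960
q_2 = 1569 ≤ 2091 < 43960 = q_3, so the answer is 43988/1569.

43988/1569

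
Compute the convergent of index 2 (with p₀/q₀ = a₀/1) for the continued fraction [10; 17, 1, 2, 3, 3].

181/18

Using pₖ = aₖpₖ₋₁ + pₖ₋₂, qₖ = aₖqₖ₋₁ + qₖ₋₂ (with p₋₁=1, p₋₂=0, q₋₁=0, q₋₂=1):
  k=0: a=10, p=10, q=1
  k=1: a=17, p=171, q=17
  k=2: a=1, p=181, q=18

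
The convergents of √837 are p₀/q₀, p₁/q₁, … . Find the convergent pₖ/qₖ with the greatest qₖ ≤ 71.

839/29

√837 = [28; 1, 13, 2, 13, 1, 56, …] (period length 6).
Convergents:
  p_0/q_0 = 28/1
  p_1/q_1 = 29/1
  p_2/q_2 = 405/14
  p_3/q_3 = 839/29
  p_4/q_4 = 11312/391
q_3 = 29 ≤ 71 < 391 = q_4, so the answer is 839/29.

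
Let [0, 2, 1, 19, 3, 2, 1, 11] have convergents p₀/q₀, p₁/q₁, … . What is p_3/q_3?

Using pₖ = aₖpₖ₋₁ + pₖ₋₂, qₖ = aₖqₖ₋₁ + qₖ₋₂ (with p₋₁=1, p₋₂=0, q₋₁=0, q₋₂=1):
  k=0: a=0, p=0, q=1
  k=1: a=2, p=1, q=2
  k=2: a=1, p=1, q=3
  k=3: a=19, p=20, q=59

20/59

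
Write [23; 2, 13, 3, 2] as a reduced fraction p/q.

4532/193

Using pₖ = aₖpₖ₋₁ + pₖ₋₂ and qₖ = aₖqₖ₋₁ + qₖ₋₂:
  k=0: a=23, p=23, q=1
  k=1: a=2, p=47, q=2
  k=2: a=13, p=634, q=27
  k=3: a=3, p=1949, q=83
  k=4: a=2, p=4532, q=193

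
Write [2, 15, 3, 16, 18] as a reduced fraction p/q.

28013/13564

Fold from the inside: start with 18/1.
  16 + 1/18 = 289/18
  3 + 18/289 = 885/289
  15 + 289/885 = 13564/885
  2 + 885/13564 = 28013/13564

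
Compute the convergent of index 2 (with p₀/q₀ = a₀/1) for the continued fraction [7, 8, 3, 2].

Using pₖ = aₖpₖ₋₁ + pₖ₋₂, qₖ = aₖqₖ₋₁ + qₖ₋₂ (with p₋₁=1, p₋₂=0, q₋₁=0, q₋₂=1):
  k=0: a=7, p=7, q=1
  k=1: a=8, p=57, q=8
  k=2: a=3, p=178, q=25

178/25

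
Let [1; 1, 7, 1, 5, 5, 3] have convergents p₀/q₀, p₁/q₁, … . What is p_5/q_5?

517/274

Using pₖ = aₖpₖ₋₁ + pₖ₋₂, qₖ = aₖqₖ₋₁ + qₖ₋₂ (with p₋₁=1, p₋₂=0, q₋₁=0, q₋₂=1):
  k=0: a=1, p=1, q=1
  k=1: a=1, p=2, q=1
  k=2: a=7, p=15, q=8
  k=3: a=1, p=17, q=9
  k=4: a=5, p=100, q=53
  k=5: a=5, p=517, q=274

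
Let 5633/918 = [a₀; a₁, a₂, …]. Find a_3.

5633 = 6·918 + 125   →  a_0 = 6
918 = 7·125 + 43   →  a_1 = 7
125 = 2·43 + 39   →  a_2 = 2
43 = 1·39 + 4   →  a_3 = 1

1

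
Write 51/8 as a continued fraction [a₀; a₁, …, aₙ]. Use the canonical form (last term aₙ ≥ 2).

51 = 6·8 + 3
8 = 2·3 + 2
3 = 1·2 + 1
2 = 2·1 + 0  (stop)
So 51/8 = [6; 2, 1, 2].

[6; 2, 1, 2]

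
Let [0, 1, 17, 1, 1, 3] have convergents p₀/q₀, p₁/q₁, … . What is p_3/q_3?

Using pₖ = aₖpₖ₋₁ + pₖ₋₂, qₖ = aₖqₖ₋₁ + qₖ₋₂ (with p₋₁=1, p₋₂=0, q₋₁=0, q₋₂=1):
  k=0: a=0, p=0, q=1
  k=1: a=1, p=1, q=1
  k=2: a=17, p=17, q=18
  k=3: a=1, p=18, q=19

18/19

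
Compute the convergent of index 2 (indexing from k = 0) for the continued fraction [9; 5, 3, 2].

Using pₖ = aₖpₖ₋₁ + pₖ₋₂, qₖ = aₖqₖ₋₁ + qₖ₋₂ (with p₋₁=1, p₋₂=0, q₋₁=0, q₋₂=1):
  k=0: a=9, p=9, q=1
  k=1: a=5, p=46, q=5
  k=2: a=3, p=147, q=16

147/16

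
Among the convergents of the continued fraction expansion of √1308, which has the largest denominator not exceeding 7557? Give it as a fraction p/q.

94177/2604

√1308 = [36; 6, 72, …] (period length 2).
Convergents:
  p_0/q_0 = 36/1
  p_1/q_1 = 217/6
  p_2/q_2 = 15660/433
  p_3/q_3 = 94177/2604
  p_4/q_4 = 6796404/187921
q_3 = 2604 ≤ 7557 < 187921 = q_4, so the answer is 94177/2604.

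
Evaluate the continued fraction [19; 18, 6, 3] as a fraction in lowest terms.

6574/345

Using pₖ = aₖpₖ₋₁ + pₖ₋₂ and qₖ = aₖqₖ₋₁ + qₖ₋₂:
  k=0: a=19, p=19, q=1
  k=1: a=18, p=343, q=18
  k=2: a=6, p=2077, q=109
  k=3: a=3, p=6574, q=345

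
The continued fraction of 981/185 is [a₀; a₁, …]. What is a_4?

981 = 5·185 + 56   →  a_0 = 5
185 = 3·56 + 17   →  a_1 = 3
56 = 3·17 + 5   →  a_2 = 3
17 = 3·5 + 2   →  a_3 = 3
5 = 2·2 + 1   →  a_4 = 2

2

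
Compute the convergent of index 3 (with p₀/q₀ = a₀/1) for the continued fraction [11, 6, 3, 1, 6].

279/25

Using pₖ = aₖpₖ₋₁ + pₖ₋₂, qₖ = aₖqₖ₋₁ + qₖ₋₂ (with p₋₁=1, p₋₂=0, q₋₁=0, q₋₂=1):
  k=0: a=11, p=11, q=1
  k=1: a=6, p=67, q=6
  k=2: a=3, p=212, q=19
  k=3: a=1, p=279, q=25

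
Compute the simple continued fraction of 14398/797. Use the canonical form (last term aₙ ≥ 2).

[18; 15, 3, 17]

14398 = 18×797 + 52
797 = 15×52 + 17
52 = 3×17 + 1
17 = 17×1 + 0  (stop)
So 14398/797 = [18; 15, 3, 17].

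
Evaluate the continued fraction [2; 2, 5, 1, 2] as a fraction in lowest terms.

91/37

Using pₖ = aₖpₖ₋₁ + pₖ₋₂ and qₖ = aₖqₖ₋₁ + qₖ₋₂:
  k=0: a=2, p=2, q=1
  k=1: a=2, p=5, q=2
  k=2: a=5, p=27, q=11
  k=3: a=1, p=32, q=13
  k=4: a=2, p=91, q=37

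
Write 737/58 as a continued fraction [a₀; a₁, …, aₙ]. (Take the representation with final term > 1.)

[12; 1, 2, 2, 2, 3]

737 = 12×58 + 41
58 = 1×41 + 17
41 = 2×17 + 7
17 = 2×7 + 3
7 = 2×3 + 1
3 = 3×1 + 0  (stop)
So 737/58 = [12; 1, 2, 2, 2, 3].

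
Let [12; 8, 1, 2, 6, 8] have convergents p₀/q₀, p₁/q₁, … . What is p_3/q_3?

315/26

Using pₖ = aₖpₖ₋₁ + pₖ₋₂, qₖ = aₖqₖ₋₁ + qₖ₋₂ (with p₋₁=1, p₋₂=0, q₋₁=0, q₋₂=1):
  k=0: a=12, p=12, q=1
  k=1: a=8, p=97, q=8
  k=2: a=1, p=109, q=9
  k=3: a=2, p=315, q=26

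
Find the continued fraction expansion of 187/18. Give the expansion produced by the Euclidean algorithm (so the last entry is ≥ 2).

[10; 2, 1, 1, 3]

187 = 10·18 + 7
18 = 2·7 + 4
7 = 1·4 + 3
4 = 1·3 + 1
3 = 3·1 + 0  (stop)
So 187/18 = [10; 2, 1, 1, 3].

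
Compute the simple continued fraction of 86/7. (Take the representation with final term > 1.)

86 = 12·7 + 2
7 = 3·2 + 1
2 = 2·1 + 0  (stop)
So 86/7 = [12; 3, 2].

[12; 3, 2]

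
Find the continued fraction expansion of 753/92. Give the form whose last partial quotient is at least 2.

753 = 8*92 + 17
92 = 5*17 + 7
17 = 2*7 + 3
7 = 2*3 + 1
3 = 3*1 + 0  (stop)
So 753/92 = [8; 5, 2, 2, 3].

[8; 5, 2, 2, 3]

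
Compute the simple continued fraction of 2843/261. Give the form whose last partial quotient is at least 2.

2843 = 10·261 + 233
261 = 1·233 + 28
233 = 8·28 + 9
28 = 3·9 + 1
9 = 9·1 + 0  (stop)
So 2843/261 = [10; 1, 8, 3, 9].

[10; 1, 8, 3, 9]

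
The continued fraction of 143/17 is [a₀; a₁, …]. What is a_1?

2

143 = 8·17 + 7   →  a_0 = 8
17 = 2·7 + 3   →  a_1 = 2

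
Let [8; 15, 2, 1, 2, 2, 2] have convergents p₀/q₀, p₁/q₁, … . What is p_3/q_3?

Using pₖ = aₖpₖ₋₁ + pₖ₋₂, qₖ = aₖqₖ₋₁ + qₖ₋₂ (with p₋₁=1, p₋₂=0, q₋₁=0, q₋₂=1):
  k=0: a=8, p=8, q=1
  k=1: a=15, p=121, q=15
  k=2: a=2, p=250, q=31
  k=3: a=1, p=371, q=46

371/46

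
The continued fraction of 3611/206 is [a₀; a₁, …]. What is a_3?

3611 = 17·206 + 109   →  a_0 = 17
206 = 1·109 + 97   →  a_1 = 1
109 = 1·97 + 12   →  a_2 = 1
97 = 8·12 + 1   →  a_3 = 8

8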